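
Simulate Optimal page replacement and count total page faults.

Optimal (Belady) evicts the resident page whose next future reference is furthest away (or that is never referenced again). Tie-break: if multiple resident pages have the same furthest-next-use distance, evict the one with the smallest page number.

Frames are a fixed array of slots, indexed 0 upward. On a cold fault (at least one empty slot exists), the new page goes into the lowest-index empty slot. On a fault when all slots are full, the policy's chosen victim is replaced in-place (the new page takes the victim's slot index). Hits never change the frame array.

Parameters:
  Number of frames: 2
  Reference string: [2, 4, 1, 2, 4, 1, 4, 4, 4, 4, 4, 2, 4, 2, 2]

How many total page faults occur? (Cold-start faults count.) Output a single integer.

Answer: 5

Derivation:
Step 0: ref 2 → FAULT, frames=[2,-]
Step 1: ref 4 → FAULT, frames=[2,4]
Step 2: ref 1 → FAULT (evict 4), frames=[2,1]
Step 3: ref 2 → HIT, frames=[2,1]
Step 4: ref 4 → FAULT (evict 2), frames=[4,1]
Step 5: ref 1 → HIT, frames=[4,1]
Step 6: ref 4 → HIT, frames=[4,1]
Step 7: ref 4 → HIT, frames=[4,1]
Step 8: ref 4 → HIT, frames=[4,1]
Step 9: ref 4 → HIT, frames=[4,1]
Step 10: ref 4 → HIT, frames=[4,1]
Step 11: ref 2 → FAULT (evict 1), frames=[4,2]
Step 12: ref 4 → HIT, frames=[4,2]
Step 13: ref 2 → HIT, frames=[4,2]
Step 14: ref 2 → HIT, frames=[4,2]
Total faults: 5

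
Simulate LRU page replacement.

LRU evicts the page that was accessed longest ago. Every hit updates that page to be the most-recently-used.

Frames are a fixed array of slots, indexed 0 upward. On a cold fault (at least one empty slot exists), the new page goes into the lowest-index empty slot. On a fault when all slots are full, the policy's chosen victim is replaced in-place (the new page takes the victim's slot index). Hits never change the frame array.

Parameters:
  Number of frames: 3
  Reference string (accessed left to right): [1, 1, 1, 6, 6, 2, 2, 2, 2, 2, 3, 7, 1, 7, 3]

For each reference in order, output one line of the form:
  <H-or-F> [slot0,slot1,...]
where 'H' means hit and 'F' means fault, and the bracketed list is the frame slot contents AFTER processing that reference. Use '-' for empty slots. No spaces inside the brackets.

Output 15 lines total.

F [1,-,-]
H [1,-,-]
H [1,-,-]
F [1,6,-]
H [1,6,-]
F [1,6,2]
H [1,6,2]
H [1,6,2]
H [1,6,2]
H [1,6,2]
F [3,6,2]
F [3,7,2]
F [3,7,1]
H [3,7,1]
H [3,7,1]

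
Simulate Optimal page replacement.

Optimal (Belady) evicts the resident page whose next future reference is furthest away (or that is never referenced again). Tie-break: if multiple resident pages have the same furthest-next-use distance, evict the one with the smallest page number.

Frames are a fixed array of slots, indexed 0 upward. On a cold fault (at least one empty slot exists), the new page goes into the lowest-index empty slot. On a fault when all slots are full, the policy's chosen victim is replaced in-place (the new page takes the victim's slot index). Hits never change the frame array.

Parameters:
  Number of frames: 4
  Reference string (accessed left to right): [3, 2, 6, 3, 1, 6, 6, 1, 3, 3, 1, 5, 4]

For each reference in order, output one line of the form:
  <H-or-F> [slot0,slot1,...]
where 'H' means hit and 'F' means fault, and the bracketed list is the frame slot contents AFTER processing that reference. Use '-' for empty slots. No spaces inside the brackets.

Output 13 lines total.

F [3,-,-,-]
F [3,2,-,-]
F [3,2,6,-]
H [3,2,6,-]
F [3,2,6,1]
H [3,2,6,1]
H [3,2,6,1]
H [3,2,6,1]
H [3,2,6,1]
H [3,2,6,1]
H [3,2,6,1]
F [3,2,6,5]
F [3,4,6,5]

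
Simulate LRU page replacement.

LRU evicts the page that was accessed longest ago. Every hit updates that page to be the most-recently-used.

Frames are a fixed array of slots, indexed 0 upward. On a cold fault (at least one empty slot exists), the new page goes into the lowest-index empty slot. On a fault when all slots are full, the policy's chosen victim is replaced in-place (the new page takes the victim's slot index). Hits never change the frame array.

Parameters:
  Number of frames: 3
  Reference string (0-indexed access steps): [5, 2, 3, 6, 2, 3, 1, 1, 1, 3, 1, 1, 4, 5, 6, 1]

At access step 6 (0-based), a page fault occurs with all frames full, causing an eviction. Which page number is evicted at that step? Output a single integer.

Step 0: ref 5 -> FAULT, frames=[5,-,-]
Step 1: ref 2 -> FAULT, frames=[5,2,-]
Step 2: ref 3 -> FAULT, frames=[5,2,3]
Step 3: ref 6 -> FAULT, evict 5, frames=[6,2,3]
Step 4: ref 2 -> HIT, frames=[6,2,3]
Step 5: ref 3 -> HIT, frames=[6,2,3]
Step 6: ref 1 -> FAULT, evict 6, frames=[1,2,3]
At step 6: evicted page 6

Answer: 6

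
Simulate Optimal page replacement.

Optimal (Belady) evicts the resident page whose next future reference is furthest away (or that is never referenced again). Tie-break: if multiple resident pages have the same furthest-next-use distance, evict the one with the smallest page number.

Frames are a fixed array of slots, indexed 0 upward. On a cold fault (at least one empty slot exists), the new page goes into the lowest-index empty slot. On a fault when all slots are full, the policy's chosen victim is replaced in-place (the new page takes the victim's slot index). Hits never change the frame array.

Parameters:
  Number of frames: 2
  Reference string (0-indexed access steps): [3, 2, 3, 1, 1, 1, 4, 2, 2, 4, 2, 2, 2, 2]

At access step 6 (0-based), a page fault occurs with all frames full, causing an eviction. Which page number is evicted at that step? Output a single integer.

Step 0: ref 3 -> FAULT, frames=[3,-]
Step 1: ref 2 -> FAULT, frames=[3,2]
Step 2: ref 3 -> HIT, frames=[3,2]
Step 3: ref 1 -> FAULT, evict 3, frames=[1,2]
Step 4: ref 1 -> HIT, frames=[1,2]
Step 5: ref 1 -> HIT, frames=[1,2]
Step 6: ref 4 -> FAULT, evict 1, frames=[4,2]
At step 6: evicted page 1

Answer: 1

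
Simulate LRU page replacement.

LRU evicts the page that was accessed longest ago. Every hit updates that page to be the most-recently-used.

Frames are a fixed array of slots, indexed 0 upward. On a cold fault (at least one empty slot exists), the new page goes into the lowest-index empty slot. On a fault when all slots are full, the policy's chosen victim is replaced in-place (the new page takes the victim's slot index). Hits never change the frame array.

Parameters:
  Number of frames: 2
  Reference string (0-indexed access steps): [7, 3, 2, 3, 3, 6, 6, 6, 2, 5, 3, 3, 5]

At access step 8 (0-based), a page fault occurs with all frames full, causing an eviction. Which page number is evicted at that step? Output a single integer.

Answer: 3

Derivation:
Step 0: ref 7 -> FAULT, frames=[7,-]
Step 1: ref 3 -> FAULT, frames=[7,3]
Step 2: ref 2 -> FAULT, evict 7, frames=[2,3]
Step 3: ref 3 -> HIT, frames=[2,3]
Step 4: ref 3 -> HIT, frames=[2,3]
Step 5: ref 6 -> FAULT, evict 2, frames=[6,3]
Step 6: ref 6 -> HIT, frames=[6,3]
Step 7: ref 6 -> HIT, frames=[6,3]
Step 8: ref 2 -> FAULT, evict 3, frames=[6,2]
At step 8: evicted page 3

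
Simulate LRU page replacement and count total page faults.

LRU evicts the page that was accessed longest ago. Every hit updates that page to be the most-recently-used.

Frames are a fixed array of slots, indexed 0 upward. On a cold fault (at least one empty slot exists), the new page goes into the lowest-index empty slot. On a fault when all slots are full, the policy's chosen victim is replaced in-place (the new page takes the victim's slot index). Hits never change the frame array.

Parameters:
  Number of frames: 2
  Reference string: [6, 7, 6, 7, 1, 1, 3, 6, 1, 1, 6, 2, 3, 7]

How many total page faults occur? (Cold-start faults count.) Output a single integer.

Step 0: ref 6 → FAULT, frames=[6,-]
Step 1: ref 7 → FAULT, frames=[6,7]
Step 2: ref 6 → HIT, frames=[6,7]
Step 3: ref 7 → HIT, frames=[6,7]
Step 4: ref 1 → FAULT (evict 6), frames=[1,7]
Step 5: ref 1 → HIT, frames=[1,7]
Step 6: ref 3 → FAULT (evict 7), frames=[1,3]
Step 7: ref 6 → FAULT (evict 1), frames=[6,3]
Step 8: ref 1 → FAULT (evict 3), frames=[6,1]
Step 9: ref 1 → HIT, frames=[6,1]
Step 10: ref 6 → HIT, frames=[6,1]
Step 11: ref 2 → FAULT (evict 1), frames=[6,2]
Step 12: ref 3 → FAULT (evict 6), frames=[3,2]
Step 13: ref 7 → FAULT (evict 2), frames=[3,7]
Total faults: 9

Answer: 9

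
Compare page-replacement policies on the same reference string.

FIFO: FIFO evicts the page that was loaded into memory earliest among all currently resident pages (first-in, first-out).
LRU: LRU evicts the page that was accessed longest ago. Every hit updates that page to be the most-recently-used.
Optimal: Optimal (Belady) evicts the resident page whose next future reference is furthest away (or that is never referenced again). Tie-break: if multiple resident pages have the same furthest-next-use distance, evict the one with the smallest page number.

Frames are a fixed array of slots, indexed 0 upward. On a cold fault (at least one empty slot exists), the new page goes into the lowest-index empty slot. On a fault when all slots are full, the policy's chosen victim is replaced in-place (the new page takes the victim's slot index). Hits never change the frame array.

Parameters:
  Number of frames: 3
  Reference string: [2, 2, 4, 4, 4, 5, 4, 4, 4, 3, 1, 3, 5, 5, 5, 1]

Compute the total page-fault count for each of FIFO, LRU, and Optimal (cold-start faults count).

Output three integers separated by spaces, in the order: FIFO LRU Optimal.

Answer: 5 6 5

Derivation:
--- FIFO ---
  step 0: ref 2 -> FAULT, frames=[2,-,-] (faults so far: 1)
  step 1: ref 2 -> HIT, frames=[2,-,-] (faults so far: 1)
  step 2: ref 4 -> FAULT, frames=[2,4,-] (faults so far: 2)
  step 3: ref 4 -> HIT, frames=[2,4,-] (faults so far: 2)
  step 4: ref 4 -> HIT, frames=[2,4,-] (faults so far: 2)
  step 5: ref 5 -> FAULT, frames=[2,4,5] (faults so far: 3)
  step 6: ref 4 -> HIT, frames=[2,4,5] (faults so far: 3)
  step 7: ref 4 -> HIT, frames=[2,4,5] (faults so far: 3)
  step 8: ref 4 -> HIT, frames=[2,4,5] (faults so far: 3)
  step 9: ref 3 -> FAULT, evict 2, frames=[3,4,5] (faults so far: 4)
  step 10: ref 1 -> FAULT, evict 4, frames=[3,1,5] (faults so far: 5)
  step 11: ref 3 -> HIT, frames=[3,1,5] (faults so far: 5)
  step 12: ref 5 -> HIT, frames=[3,1,5] (faults so far: 5)
  step 13: ref 5 -> HIT, frames=[3,1,5] (faults so far: 5)
  step 14: ref 5 -> HIT, frames=[3,1,5] (faults so far: 5)
  step 15: ref 1 -> HIT, frames=[3,1,5] (faults so far: 5)
  FIFO total faults: 5
--- LRU ---
  step 0: ref 2 -> FAULT, frames=[2,-,-] (faults so far: 1)
  step 1: ref 2 -> HIT, frames=[2,-,-] (faults so far: 1)
  step 2: ref 4 -> FAULT, frames=[2,4,-] (faults so far: 2)
  step 3: ref 4 -> HIT, frames=[2,4,-] (faults so far: 2)
  step 4: ref 4 -> HIT, frames=[2,4,-] (faults so far: 2)
  step 5: ref 5 -> FAULT, frames=[2,4,5] (faults so far: 3)
  step 6: ref 4 -> HIT, frames=[2,4,5] (faults so far: 3)
  step 7: ref 4 -> HIT, frames=[2,4,5] (faults so far: 3)
  step 8: ref 4 -> HIT, frames=[2,4,5] (faults so far: 3)
  step 9: ref 3 -> FAULT, evict 2, frames=[3,4,5] (faults so far: 4)
  step 10: ref 1 -> FAULT, evict 5, frames=[3,4,1] (faults so far: 5)
  step 11: ref 3 -> HIT, frames=[3,4,1] (faults so far: 5)
  step 12: ref 5 -> FAULT, evict 4, frames=[3,5,1] (faults so far: 6)
  step 13: ref 5 -> HIT, frames=[3,5,1] (faults so far: 6)
  step 14: ref 5 -> HIT, frames=[3,5,1] (faults so far: 6)
  step 15: ref 1 -> HIT, frames=[3,5,1] (faults so far: 6)
  LRU total faults: 6
--- Optimal ---
  step 0: ref 2 -> FAULT, frames=[2,-,-] (faults so far: 1)
  step 1: ref 2 -> HIT, frames=[2,-,-] (faults so far: 1)
  step 2: ref 4 -> FAULT, frames=[2,4,-] (faults so far: 2)
  step 3: ref 4 -> HIT, frames=[2,4,-] (faults so far: 2)
  step 4: ref 4 -> HIT, frames=[2,4,-] (faults so far: 2)
  step 5: ref 5 -> FAULT, frames=[2,4,5] (faults so far: 3)
  step 6: ref 4 -> HIT, frames=[2,4,5] (faults so far: 3)
  step 7: ref 4 -> HIT, frames=[2,4,5] (faults so far: 3)
  step 8: ref 4 -> HIT, frames=[2,4,5] (faults so far: 3)
  step 9: ref 3 -> FAULT, evict 2, frames=[3,4,5] (faults so far: 4)
  step 10: ref 1 -> FAULT, evict 4, frames=[3,1,5] (faults so far: 5)
  step 11: ref 3 -> HIT, frames=[3,1,5] (faults so far: 5)
  step 12: ref 5 -> HIT, frames=[3,1,5] (faults so far: 5)
  step 13: ref 5 -> HIT, frames=[3,1,5] (faults so far: 5)
  step 14: ref 5 -> HIT, frames=[3,1,5] (faults so far: 5)
  step 15: ref 1 -> HIT, frames=[3,1,5] (faults so far: 5)
  Optimal total faults: 5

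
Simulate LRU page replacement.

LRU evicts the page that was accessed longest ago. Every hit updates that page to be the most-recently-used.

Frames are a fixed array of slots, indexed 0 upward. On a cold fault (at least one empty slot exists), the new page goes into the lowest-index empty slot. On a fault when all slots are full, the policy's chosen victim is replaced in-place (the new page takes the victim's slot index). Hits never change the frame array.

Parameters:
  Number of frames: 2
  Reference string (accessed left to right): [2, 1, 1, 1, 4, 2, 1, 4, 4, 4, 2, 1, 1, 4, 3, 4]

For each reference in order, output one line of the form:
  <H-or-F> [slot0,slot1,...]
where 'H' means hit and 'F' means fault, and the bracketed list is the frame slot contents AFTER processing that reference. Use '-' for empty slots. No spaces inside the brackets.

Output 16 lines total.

F [2,-]
F [2,1]
H [2,1]
H [2,1]
F [4,1]
F [4,2]
F [1,2]
F [1,4]
H [1,4]
H [1,4]
F [2,4]
F [2,1]
H [2,1]
F [4,1]
F [4,3]
H [4,3]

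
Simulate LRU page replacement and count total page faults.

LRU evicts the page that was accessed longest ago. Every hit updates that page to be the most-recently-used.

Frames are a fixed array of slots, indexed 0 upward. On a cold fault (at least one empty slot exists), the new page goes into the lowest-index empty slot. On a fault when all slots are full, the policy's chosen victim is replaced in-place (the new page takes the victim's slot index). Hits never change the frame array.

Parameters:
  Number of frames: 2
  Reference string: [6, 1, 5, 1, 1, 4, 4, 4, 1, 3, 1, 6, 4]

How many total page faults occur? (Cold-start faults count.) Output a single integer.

Answer: 7

Derivation:
Step 0: ref 6 → FAULT, frames=[6,-]
Step 1: ref 1 → FAULT, frames=[6,1]
Step 2: ref 5 → FAULT (evict 6), frames=[5,1]
Step 3: ref 1 → HIT, frames=[5,1]
Step 4: ref 1 → HIT, frames=[5,1]
Step 5: ref 4 → FAULT (evict 5), frames=[4,1]
Step 6: ref 4 → HIT, frames=[4,1]
Step 7: ref 4 → HIT, frames=[4,1]
Step 8: ref 1 → HIT, frames=[4,1]
Step 9: ref 3 → FAULT (evict 4), frames=[3,1]
Step 10: ref 1 → HIT, frames=[3,1]
Step 11: ref 6 → FAULT (evict 3), frames=[6,1]
Step 12: ref 4 → FAULT (evict 1), frames=[6,4]
Total faults: 7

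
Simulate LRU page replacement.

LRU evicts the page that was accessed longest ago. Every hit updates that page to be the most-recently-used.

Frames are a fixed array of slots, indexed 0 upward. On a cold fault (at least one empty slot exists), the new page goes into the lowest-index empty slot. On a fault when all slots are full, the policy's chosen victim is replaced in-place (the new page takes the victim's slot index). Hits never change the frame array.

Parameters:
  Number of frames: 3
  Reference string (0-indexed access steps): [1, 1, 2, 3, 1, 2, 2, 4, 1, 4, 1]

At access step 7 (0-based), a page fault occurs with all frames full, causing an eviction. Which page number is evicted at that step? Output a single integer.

Step 0: ref 1 -> FAULT, frames=[1,-,-]
Step 1: ref 1 -> HIT, frames=[1,-,-]
Step 2: ref 2 -> FAULT, frames=[1,2,-]
Step 3: ref 3 -> FAULT, frames=[1,2,3]
Step 4: ref 1 -> HIT, frames=[1,2,3]
Step 5: ref 2 -> HIT, frames=[1,2,3]
Step 6: ref 2 -> HIT, frames=[1,2,3]
Step 7: ref 4 -> FAULT, evict 3, frames=[1,2,4]
At step 7: evicted page 3

Answer: 3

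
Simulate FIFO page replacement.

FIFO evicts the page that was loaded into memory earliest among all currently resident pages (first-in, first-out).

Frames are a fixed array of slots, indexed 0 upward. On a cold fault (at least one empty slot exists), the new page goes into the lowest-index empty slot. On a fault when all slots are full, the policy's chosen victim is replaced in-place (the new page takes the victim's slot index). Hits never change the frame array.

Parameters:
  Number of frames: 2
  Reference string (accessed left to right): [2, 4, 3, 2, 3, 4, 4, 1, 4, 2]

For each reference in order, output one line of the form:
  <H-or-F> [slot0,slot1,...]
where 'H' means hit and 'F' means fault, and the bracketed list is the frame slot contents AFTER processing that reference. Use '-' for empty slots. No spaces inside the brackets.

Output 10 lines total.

F [2,-]
F [2,4]
F [3,4]
F [3,2]
H [3,2]
F [4,2]
H [4,2]
F [4,1]
H [4,1]
F [2,1]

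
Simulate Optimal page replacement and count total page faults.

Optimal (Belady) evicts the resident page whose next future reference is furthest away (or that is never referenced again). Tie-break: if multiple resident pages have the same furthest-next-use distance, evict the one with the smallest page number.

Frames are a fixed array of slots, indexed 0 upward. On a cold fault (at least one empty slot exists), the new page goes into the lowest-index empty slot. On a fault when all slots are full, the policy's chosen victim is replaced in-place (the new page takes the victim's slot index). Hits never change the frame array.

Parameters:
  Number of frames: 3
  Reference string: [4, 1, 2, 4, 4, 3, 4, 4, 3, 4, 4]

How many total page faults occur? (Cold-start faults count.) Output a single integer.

Answer: 4

Derivation:
Step 0: ref 4 → FAULT, frames=[4,-,-]
Step 1: ref 1 → FAULT, frames=[4,1,-]
Step 2: ref 2 → FAULT, frames=[4,1,2]
Step 3: ref 4 → HIT, frames=[4,1,2]
Step 4: ref 4 → HIT, frames=[4,1,2]
Step 5: ref 3 → FAULT (evict 1), frames=[4,3,2]
Step 6: ref 4 → HIT, frames=[4,3,2]
Step 7: ref 4 → HIT, frames=[4,3,2]
Step 8: ref 3 → HIT, frames=[4,3,2]
Step 9: ref 4 → HIT, frames=[4,3,2]
Step 10: ref 4 → HIT, frames=[4,3,2]
Total faults: 4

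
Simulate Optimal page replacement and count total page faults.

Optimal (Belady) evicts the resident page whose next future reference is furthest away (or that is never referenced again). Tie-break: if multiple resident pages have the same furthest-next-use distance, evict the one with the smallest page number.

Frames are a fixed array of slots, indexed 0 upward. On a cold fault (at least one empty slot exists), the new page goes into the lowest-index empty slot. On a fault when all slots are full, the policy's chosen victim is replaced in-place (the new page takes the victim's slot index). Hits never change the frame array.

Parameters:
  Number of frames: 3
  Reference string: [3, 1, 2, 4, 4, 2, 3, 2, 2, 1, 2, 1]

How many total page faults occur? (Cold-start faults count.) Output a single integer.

Step 0: ref 3 → FAULT, frames=[3,-,-]
Step 1: ref 1 → FAULT, frames=[3,1,-]
Step 2: ref 2 → FAULT, frames=[3,1,2]
Step 3: ref 4 → FAULT (evict 1), frames=[3,4,2]
Step 4: ref 4 → HIT, frames=[3,4,2]
Step 5: ref 2 → HIT, frames=[3,4,2]
Step 6: ref 3 → HIT, frames=[3,4,2]
Step 7: ref 2 → HIT, frames=[3,4,2]
Step 8: ref 2 → HIT, frames=[3,4,2]
Step 9: ref 1 → FAULT (evict 3), frames=[1,4,2]
Step 10: ref 2 → HIT, frames=[1,4,2]
Step 11: ref 1 → HIT, frames=[1,4,2]
Total faults: 5

Answer: 5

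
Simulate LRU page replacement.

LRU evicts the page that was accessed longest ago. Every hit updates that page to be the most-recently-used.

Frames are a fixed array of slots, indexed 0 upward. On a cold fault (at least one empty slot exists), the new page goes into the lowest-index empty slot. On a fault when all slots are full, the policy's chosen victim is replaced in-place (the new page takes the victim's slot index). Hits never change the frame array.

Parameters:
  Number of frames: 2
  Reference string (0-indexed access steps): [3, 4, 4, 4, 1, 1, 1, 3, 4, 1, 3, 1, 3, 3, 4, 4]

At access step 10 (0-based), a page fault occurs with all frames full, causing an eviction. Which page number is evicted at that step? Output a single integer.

Answer: 4

Derivation:
Step 0: ref 3 -> FAULT, frames=[3,-]
Step 1: ref 4 -> FAULT, frames=[3,4]
Step 2: ref 4 -> HIT, frames=[3,4]
Step 3: ref 4 -> HIT, frames=[3,4]
Step 4: ref 1 -> FAULT, evict 3, frames=[1,4]
Step 5: ref 1 -> HIT, frames=[1,4]
Step 6: ref 1 -> HIT, frames=[1,4]
Step 7: ref 3 -> FAULT, evict 4, frames=[1,3]
Step 8: ref 4 -> FAULT, evict 1, frames=[4,3]
Step 9: ref 1 -> FAULT, evict 3, frames=[4,1]
Step 10: ref 3 -> FAULT, evict 4, frames=[3,1]
At step 10: evicted page 4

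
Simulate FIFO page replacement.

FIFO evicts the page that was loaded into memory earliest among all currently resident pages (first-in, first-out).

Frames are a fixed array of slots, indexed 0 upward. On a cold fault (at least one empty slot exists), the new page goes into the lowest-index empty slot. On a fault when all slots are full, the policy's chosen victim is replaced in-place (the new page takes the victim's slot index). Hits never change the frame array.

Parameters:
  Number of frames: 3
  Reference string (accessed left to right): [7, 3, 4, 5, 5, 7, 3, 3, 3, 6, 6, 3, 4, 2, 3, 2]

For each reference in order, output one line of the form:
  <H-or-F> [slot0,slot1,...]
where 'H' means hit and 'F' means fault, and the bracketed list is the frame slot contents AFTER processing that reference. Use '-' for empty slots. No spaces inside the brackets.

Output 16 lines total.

F [7,-,-]
F [7,3,-]
F [7,3,4]
F [5,3,4]
H [5,3,4]
F [5,7,4]
F [5,7,3]
H [5,7,3]
H [5,7,3]
F [6,7,3]
H [6,7,3]
H [6,7,3]
F [6,4,3]
F [6,4,2]
F [3,4,2]
H [3,4,2]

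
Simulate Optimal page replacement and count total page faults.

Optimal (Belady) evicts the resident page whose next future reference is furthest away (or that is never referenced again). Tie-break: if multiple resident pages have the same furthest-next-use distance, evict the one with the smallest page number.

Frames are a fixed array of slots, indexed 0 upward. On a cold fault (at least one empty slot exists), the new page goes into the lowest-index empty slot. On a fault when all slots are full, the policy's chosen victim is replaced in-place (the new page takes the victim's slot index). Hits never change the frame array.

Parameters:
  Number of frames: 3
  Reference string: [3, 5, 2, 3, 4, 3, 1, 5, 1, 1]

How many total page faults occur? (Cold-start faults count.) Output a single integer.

Answer: 5

Derivation:
Step 0: ref 3 → FAULT, frames=[3,-,-]
Step 1: ref 5 → FAULT, frames=[3,5,-]
Step 2: ref 2 → FAULT, frames=[3,5,2]
Step 3: ref 3 → HIT, frames=[3,5,2]
Step 4: ref 4 → FAULT (evict 2), frames=[3,5,4]
Step 5: ref 3 → HIT, frames=[3,5,4]
Step 6: ref 1 → FAULT (evict 3), frames=[1,5,4]
Step 7: ref 5 → HIT, frames=[1,5,4]
Step 8: ref 1 → HIT, frames=[1,5,4]
Step 9: ref 1 → HIT, frames=[1,5,4]
Total faults: 5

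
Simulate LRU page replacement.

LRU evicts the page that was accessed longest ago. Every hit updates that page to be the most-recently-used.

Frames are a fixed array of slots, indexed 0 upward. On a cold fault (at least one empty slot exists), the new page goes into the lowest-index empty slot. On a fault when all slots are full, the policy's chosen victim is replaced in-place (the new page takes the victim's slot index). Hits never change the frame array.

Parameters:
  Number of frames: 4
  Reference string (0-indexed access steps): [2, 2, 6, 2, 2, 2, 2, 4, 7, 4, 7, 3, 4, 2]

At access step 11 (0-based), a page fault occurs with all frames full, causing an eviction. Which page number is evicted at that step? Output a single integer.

Answer: 6

Derivation:
Step 0: ref 2 -> FAULT, frames=[2,-,-,-]
Step 1: ref 2 -> HIT, frames=[2,-,-,-]
Step 2: ref 6 -> FAULT, frames=[2,6,-,-]
Step 3: ref 2 -> HIT, frames=[2,6,-,-]
Step 4: ref 2 -> HIT, frames=[2,6,-,-]
Step 5: ref 2 -> HIT, frames=[2,6,-,-]
Step 6: ref 2 -> HIT, frames=[2,6,-,-]
Step 7: ref 4 -> FAULT, frames=[2,6,4,-]
Step 8: ref 7 -> FAULT, frames=[2,6,4,7]
Step 9: ref 4 -> HIT, frames=[2,6,4,7]
Step 10: ref 7 -> HIT, frames=[2,6,4,7]
Step 11: ref 3 -> FAULT, evict 6, frames=[2,3,4,7]
At step 11: evicted page 6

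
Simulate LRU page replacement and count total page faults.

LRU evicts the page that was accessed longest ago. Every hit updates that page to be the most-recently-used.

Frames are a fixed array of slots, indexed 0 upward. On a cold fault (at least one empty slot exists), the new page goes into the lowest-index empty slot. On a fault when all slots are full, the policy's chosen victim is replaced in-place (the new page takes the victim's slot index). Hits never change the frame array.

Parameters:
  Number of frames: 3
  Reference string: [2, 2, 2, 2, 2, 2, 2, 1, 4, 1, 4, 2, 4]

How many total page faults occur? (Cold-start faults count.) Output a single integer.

Step 0: ref 2 → FAULT, frames=[2,-,-]
Step 1: ref 2 → HIT, frames=[2,-,-]
Step 2: ref 2 → HIT, frames=[2,-,-]
Step 3: ref 2 → HIT, frames=[2,-,-]
Step 4: ref 2 → HIT, frames=[2,-,-]
Step 5: ref 2 → HIT, frames=[2,-,-]
Step 6: ref 2 → HIT, frames=[2,-,-]
Step 7: ref 1 → FAULT, frames=[2,1,-]
Step 8: ref 4 → FAULT, frames=[2,1,4]
Step 9: ref 1 → HIT, frames=[2,1,4]
Step 10: ref 4 → HIT, frames=[2,1,4]
Step 11: ref 2 → HIT, frames=[2,1,4]
Step 12: ref 4 → HIT, frames=[2,1,4]
Total faults: 3

Answer: 3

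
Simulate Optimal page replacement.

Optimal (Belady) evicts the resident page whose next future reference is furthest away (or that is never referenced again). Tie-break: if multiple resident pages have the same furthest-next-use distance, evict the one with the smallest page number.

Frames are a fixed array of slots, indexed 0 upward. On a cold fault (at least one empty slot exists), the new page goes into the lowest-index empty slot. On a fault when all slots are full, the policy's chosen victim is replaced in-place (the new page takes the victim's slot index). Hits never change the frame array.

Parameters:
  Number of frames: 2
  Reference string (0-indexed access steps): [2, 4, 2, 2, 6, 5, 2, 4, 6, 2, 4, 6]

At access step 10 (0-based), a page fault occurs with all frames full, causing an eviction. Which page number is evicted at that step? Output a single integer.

Step 0: ref 2 -> FAULT, frames=[2,-]
Step 1: ref 4 -> FAULT, frames=[2,4]
Step 2: ref 2 -> HIT, frames=[2,4]
Step 3: ref 2 -> HIT, frames=[2,4]
Step 4: ref 6 -> FAULT, evict 4, frames=[2,6]
Step 5: ref 5 -> FAULT, evict 6, frames=[2,5]
Step 6: ref 2 -> HIT, frames=[2,5]
Step 7: ref 4 -> FAULT, evict 5, frames=[2,4]
Step 8: ref 6 -> FAULT, evict 4, frames=[2,6]
Step 9: ref 2 -> HIT, frames=[2,6]
Step 10: ref 4 -> FAULT, evict 2, frames=[4,6]
At step 10: evicted page 2

Answer: 2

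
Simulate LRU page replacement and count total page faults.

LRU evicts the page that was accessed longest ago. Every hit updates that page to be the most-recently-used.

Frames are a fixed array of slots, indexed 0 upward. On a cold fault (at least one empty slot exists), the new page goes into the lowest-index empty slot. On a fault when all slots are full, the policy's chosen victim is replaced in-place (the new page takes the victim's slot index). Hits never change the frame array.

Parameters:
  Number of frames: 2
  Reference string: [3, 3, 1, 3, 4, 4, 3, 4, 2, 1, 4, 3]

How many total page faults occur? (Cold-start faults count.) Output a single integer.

Answer: 7

Derivation:
Step 0: ref 3 → FAULT, frames=[3,-]
Step 1: ref 3 → HIT, frames=[3,-]
Step 2: ref 1 → FAULT, frames=[3,1]
Step 3: ref 3 → HIT, frames=[3,1]
Step 4: ref 4 → FAULT (evict 1), frames=[3,4]
Step 5: ref 4 → HIT, frames=[3,4]
Step 6: ref 3 → HIT, frames=[3,4]
Step 7: ref 4 → HIT, frames=[3,4]
Step 8: ref 2 → FAULT (evict 3), frames=[2,4]
Step 9: ref 1 → FAULT (evict 4), frames=[2,1]
Step 10: ref 4 → FAULT (evict 2), frames=[4,1]
Step 11: ref 3 → FAULT (evict 1), frames=[4,3]
Total faults: 7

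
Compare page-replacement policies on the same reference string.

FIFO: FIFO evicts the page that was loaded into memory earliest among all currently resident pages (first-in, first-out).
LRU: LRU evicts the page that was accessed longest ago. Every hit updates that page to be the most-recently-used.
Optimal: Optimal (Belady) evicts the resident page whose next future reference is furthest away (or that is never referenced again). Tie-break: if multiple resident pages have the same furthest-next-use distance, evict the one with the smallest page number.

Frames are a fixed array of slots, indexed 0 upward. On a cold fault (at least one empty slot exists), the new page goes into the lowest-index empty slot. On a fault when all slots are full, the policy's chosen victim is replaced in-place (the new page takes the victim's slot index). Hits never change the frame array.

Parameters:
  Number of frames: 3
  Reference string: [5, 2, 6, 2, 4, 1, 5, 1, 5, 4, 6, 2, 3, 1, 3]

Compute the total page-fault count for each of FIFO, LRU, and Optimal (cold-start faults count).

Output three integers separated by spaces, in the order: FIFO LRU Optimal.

--- FIFO ---
  step 0: ref 5 -> FAULT, frames=[5,-,-] (faults so far: 1)
  step 1: ref 2 -> FAULT, frames=[5,2,-] (faults so far: 2)
  step 2: ref 6 -> FAULT, frames=[5,2,6] (faults so far: 3)
  step 3: ref 2 -> HIT, frames=[5,2,6] (faults so far: 3)
  step 4: ref 4 -> FAULT, evict 5, frames=[4,2,6] (faults so far: 4)
  step 5: ref 1 -> FAULT, evict 2, frames=[4,1,6] (faults so far: 5)
  step 6: ref 5 -> FAULT, evict 6, frames=[4,1,5] (faults so far: 6)
  step 7: ref 1 -> HIT, frames=[4,1,5] (faults so far: 6)
  step 8: ref 5 -> HIT, frames=[4,1,5] (faults so far: 6)
  step 9: ref 4 -> HIT, frames=[4,1,5] (faults so far: 6)
  step 10: ref 6 -> FAULT, evict 4, frames=[6,1,5] (faults so far: 7)
  step 11: ref 2 -> FAULT, evict 1, frames=[6,2,5] (faults so far: 8)
  step 12: ref 3 -> FAULT, evict 5, frames=[6,2,3] (faults so far: 9)
  step 13: ref 1 -> FAULT, evict 6, frames=[1,2,3] (faults so far: 10)
  step 14: ref 3 -> HIT, frames=[1,2,3] (faults so far: 10)
  FIFO total faults: 10
--- LRU ---
  step 0: ref 5 -> FAULT, frames=[5,-,-] (faults so far: 1)
  step 1: ref 2 -> FAULT, frames=[5,2,-] (faults so far: 2)
  step 2: ref 6 -> FAULT, frames=[5,2,6] (faults so far: 3)
  step 3: ref 2 -> HIT, frames=[5,2,6] (faults so far: 3)
  step 4: ref 4 -> FAULT, evict 5, frames=[4,2,6] (faults so far: 4)
  step 5: ref 1 -> FAULT, evict 6, frames=[4,2,1] (faults so far: 5)
  step 6: ref 5 -> FAULT, evict 2, frames=[4,5,1] (faults so far: 6)
  step 7: ref 1 -> HIT, frames=[4,5,1] (faults so far: 6)
  step 8: ref 5 -> HIT, frames=[4,5,1] (faults so far: 6)
  step 9: ref 4 -> HIT, frames=[4,5,1] (faults so far: 6)
  step 10: ref 6 -> FAULT, evict 1, frames=[4,5,6] (faults so far: 7)
  step 11: ref 2 -> FAULT, evict 5, frames=[4,2,6] (faults so far: 8)
  step 12: ref 3 -> FAULT, evict 4, frames=[3,2,6] (faults so far: 9)
  step 13: ref 1 -> FAULT, evict 6, frames=[3,2,1] (faults so far: 10)
  step 14: ref 3 -> HIT, frames=[3,2,1] (faults so far: 10)
  LRU total faults: 10
--- Optimal ---
  step 0: ref 5 -> FAULT, frames=[5,-,-] (faults so far: 1)
  step 1: ref 2 -> FAULT, frames=[5,2,-] (faults so far: 2)
  step 2: ref 6 -> FAULT, frames=[5,2,6] (faults so far: 3)
  step 3: ref 2 -> HIT, frames=[5,2,6] (faults so far: 3)
  step 4: ref 4 -> FAULT, evict 2, frames=[5,4,6] (faults so far: 4)
  step 5: ref 1 -> FAULT, evict 6, frames=[5,4,1] (faults so far: 5)
  step 6: ref 5 -> HIT, frames=[5,4,1] (faults so far: 5)
  step 7: ref 1 -> HIT, frames=[5,4,1] (faults so far: 5)
  step 8: ref 5 -> HIT, frames=[5,4,1] (faults so far: 5)
  step 9: ref 4 -> HIT, frames=[5,4,1] (faults so far: 5)
  step 10: ref 6 -> FAULT, evict 4, frames=[5,6,1] (faults so far: 6)
  step 11: ref 2 -> FAULT, evict 5, frames=[2,6,1] (faults so far: 7)
  step 12: ref 3 -> FAULT, evict 2, frames=[3,6,1] (faults so far: 8)
  step 13: ref 1 -> HIT, frames=[3,6,1] (faults so far: 8)
  step 14: ref 3 -> HIT, frames=[3,6,1] (faults so far: 8)
  Optimal total faults: 8

Answer: 10 10 8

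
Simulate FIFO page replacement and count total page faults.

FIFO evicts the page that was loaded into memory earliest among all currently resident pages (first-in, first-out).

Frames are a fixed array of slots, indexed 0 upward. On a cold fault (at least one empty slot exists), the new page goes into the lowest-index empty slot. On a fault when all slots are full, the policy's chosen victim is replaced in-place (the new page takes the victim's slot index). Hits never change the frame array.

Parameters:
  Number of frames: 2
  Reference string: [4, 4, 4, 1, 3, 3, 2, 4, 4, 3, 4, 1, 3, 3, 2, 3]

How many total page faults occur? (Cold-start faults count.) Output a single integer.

Answer: 9

Derivation:
Step 0: ref 4 → FAULT, frames=[4,-]
Step 1: ref 4 → HIT, frames=[4,-]
Step 2: ref 4 → HIT, frames=[4,-]
Step 3: ref 1 → FAULT, frames=[4,1]
Step 4: ref 3 → FAULT (evict 4), frames=[3,1]
Step 5: ref 3 → HIT, frames=[3,1]
Step 6: ref 2 → FAULT (evict 1), frames=[3,2]
Step 7: ref 4 → FAULT (evict 3), frames=[4,2]
Step 8: ref 4 → HIT, frames=[4,2]
Step 9: ref 3 → FAULT (evict 2), frames=[4,3]
Step 10: ref 4 → HIT, frames=[4,3]
Step 11: ref 1 → FAULT (evict 4), frames=[1,3]
Step 12: ref 3 → HIT, frames=[1,3]
Step 13: ref 3 → HIT, frames=[1,3]
Step 14: ref 2 → FAULT (evict 3), frames=[1,2]
Step 15: ref 3 → FAULT (evict 1), frames=[3,2]
Total faults: 9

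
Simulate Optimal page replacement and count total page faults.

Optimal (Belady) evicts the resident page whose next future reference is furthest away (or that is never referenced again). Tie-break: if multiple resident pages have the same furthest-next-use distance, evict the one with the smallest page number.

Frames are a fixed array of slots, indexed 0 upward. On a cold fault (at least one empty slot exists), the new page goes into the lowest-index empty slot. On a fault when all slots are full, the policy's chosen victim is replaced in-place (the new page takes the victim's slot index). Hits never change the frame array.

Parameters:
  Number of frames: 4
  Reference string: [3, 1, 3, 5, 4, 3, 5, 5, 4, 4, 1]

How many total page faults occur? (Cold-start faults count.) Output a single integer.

Answer: 4

Derivation:
Step 0: ref 3 → FAULT, frames=[3,-,-,-]
Step 1: ref 1 → FAULT, frames=[3,1,-,-]
Step 2: ref 3 → HIT, frames=[3,1,-,-]
Step 3: ref 5 → FAULT, frames=[3,1,5,-]
Step 4: ref 4 → FAULT, frames=[3,1,5,4]
Step 5: ref 3 → HIT, frames=[3,1,5,4]
Step 6: ref 5 → HIT, frames=[3,1,5,4]
Step 7: ref 5 → HIT, frames=[3,1,5,4]
Step 8: ref 4 → HIT, frames=[3,1,5,4]
Step 9: ref 4 → HIT, frames=[3,1,5,4]
Step 10: ref 1 → HIT, frames=[3,1,5,4]
Total faults: 4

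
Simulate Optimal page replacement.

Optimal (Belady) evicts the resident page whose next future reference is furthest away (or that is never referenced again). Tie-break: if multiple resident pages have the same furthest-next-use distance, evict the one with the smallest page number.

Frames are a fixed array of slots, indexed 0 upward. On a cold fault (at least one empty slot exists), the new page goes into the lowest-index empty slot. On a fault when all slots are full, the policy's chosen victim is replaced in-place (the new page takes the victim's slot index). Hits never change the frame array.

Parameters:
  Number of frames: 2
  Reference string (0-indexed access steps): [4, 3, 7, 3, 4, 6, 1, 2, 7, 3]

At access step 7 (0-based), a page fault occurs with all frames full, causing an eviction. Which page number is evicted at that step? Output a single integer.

Answer: 1

Derivation:
Step 0: ref 4 -> FAULT, frames=[4,-]
Step 1: ref 3 -> FAULT, frames=[4,3]
Step 2: ref 7 -> FAULT, evict 4, frames=[7,3]
Step 3: ref 3 -> HIT, frames=[7,3]
Step 4: ref 4 -> FAULT, evict 3, frames=[7,4]
Step 5: ref 6 -> FAULT, evict 4, frames=[7,6]
Step 6: ref 1 -> FAULT, evict 6, frames=[7,1]
Step 7: ref 2 -> FAULT, evict 1, frames=[7,2]
At step 7: evicted page 1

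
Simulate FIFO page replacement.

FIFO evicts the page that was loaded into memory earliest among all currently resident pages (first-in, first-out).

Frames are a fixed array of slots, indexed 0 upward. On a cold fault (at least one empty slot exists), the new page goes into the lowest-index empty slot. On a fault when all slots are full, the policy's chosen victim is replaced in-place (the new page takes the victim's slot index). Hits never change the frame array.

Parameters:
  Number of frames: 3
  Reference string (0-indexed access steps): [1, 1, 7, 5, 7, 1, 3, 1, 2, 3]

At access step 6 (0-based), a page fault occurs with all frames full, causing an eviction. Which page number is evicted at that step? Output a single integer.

Step 0: ref 1 -> FAULT, frames=[1,-,-]
Step 1: ref 1 -> HIT, frames=[1,-,-]
Step 2: ref 7 -> FAULT, frames=[1,7,-]
Step 3: ref 5 -> FAULT, frames=[1,7,5]
Step 4: ref 7 -> HIT, frames=[1,7,5]
Step 5: ref 1 -> HIT, frames=[1,7,5]
Step 6: ref 3 -> FAULT, evict 1, frames=[3,7,5]
At step 6: evicted page 1

Answer: 1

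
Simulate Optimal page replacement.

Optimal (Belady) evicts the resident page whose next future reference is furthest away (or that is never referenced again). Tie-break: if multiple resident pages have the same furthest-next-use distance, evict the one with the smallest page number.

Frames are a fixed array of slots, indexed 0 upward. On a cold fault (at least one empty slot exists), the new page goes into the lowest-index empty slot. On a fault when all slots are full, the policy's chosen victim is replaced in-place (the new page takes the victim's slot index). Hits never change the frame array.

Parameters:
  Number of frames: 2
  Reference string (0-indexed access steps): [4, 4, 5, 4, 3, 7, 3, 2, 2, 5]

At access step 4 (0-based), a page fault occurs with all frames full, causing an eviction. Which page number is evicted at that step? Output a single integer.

Answer: 4

Derivation:
Step 0: ref 4 -> FAULT, frames=[4,-]
Step 1: ref 4 -> HIT, frames=[4,-]
Step 2: ref 5 -> FAULT, frames=[4,5]
Step 3: ref 4 -> HIT, frames=[4,5]
Step 4: ref 3 -> FAULT, evict 4, frames=[3,5]
At step 4: evicted page 4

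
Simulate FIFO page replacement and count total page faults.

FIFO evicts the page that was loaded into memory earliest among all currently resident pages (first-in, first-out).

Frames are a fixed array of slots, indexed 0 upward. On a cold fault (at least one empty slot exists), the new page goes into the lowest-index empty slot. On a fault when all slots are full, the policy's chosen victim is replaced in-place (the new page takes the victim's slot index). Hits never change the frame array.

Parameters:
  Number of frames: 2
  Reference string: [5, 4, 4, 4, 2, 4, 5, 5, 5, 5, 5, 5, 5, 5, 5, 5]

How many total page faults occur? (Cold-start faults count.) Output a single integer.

Answer: 4

Derivation:
Step 0: ref 5 → FAULT, frames=[5,-]
Step 1: ref 4 → FAULT, frames=[5,4]
Step 2: ref 4 → HIT, frames=[5,4]
Step 3: ref 4 → HIT, frames=[5,4]
Step 4: ref 2 → FAULT (evict 5), frames=[2,4]
Step 5: ref 4 → HIT, frames=[2,4]
Step 6: ref 5 → FAULT (evict 4), frames=[2,5]
Step 7: ref 5 → HIT, frames=[2,5]
Step 8: ref 5 → HIT, frames=[2,5]
Step 9: ref 5 → HIT, frames=[2,5]
Step 10: ref 5 → HIT, frames=[2,5]
Step 11: ref 5 → HIT, frames=[2,5]
Step 12: ref 5 → HIT, frames=[2,5]
Step 13: ref 5 → HIT, frames=[2,5]
Step 14: ref 5 → HIT, frames=[2,5]
Step 15: ref 5 → HIT, frames=[2,5]
Total faults: 4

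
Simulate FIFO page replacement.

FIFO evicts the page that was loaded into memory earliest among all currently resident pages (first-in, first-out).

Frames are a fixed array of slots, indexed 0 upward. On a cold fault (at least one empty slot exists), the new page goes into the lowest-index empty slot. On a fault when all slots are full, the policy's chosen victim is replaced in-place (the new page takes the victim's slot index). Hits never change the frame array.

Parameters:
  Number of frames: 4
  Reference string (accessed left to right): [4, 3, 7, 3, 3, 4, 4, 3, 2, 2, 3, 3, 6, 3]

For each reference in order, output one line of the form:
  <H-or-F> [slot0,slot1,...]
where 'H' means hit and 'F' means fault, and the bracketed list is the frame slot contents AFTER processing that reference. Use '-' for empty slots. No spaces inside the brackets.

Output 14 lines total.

F [4,-,-,-]
F [4,3,-,-]
F [4,3,7,-]
H [4,3,7,-]
H [4,3,7,-]
H [4,3,7,-]
H [4,3,7,-]
H [4,3,7,-]
F [4,3,7,2]
H [4,3,7,2]
H [4,3,7,2]
H [4,3,7,2]
F [6,3,7,2]
H [6,3,7,2]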